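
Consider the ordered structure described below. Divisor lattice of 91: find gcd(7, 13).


In a divisor lattice, meet = gcd (greatest common divisor).
By Euclidean algorithm or factoring: gcd(7,13) = 1


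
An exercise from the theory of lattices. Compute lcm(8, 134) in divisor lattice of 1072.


In a divisor lattice, join = lcm (least common multiple).
gcd(8,134) = 2
lcm(8,134) = 8*134/gcd = 1072/2 = 536


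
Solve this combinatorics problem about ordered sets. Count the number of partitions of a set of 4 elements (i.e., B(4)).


B(n) = number of set partitions of an n-element set.
B(n) satisfies the recurrence: B(n+1) = sum_k C(n,k)*B(k).
B(4) = 15


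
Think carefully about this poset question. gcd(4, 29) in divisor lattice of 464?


Meet=gcd.
gcd(4,29)=1


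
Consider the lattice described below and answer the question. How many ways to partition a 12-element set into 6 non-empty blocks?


S(n,k) = k*S(n-1,k) + S(n-1,k-1).
S(11,6) = 179487, S(11,5) = 246730
S(12,6) = 6*179487 + 246730 = 1076922 + 246730
S(12,6) = 1323652


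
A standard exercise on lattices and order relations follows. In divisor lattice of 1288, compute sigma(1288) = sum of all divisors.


sigma(n) = sum of divisors.
Divisors of 1288: [1, 2, 4, 7, 8, 14, 23, 28, 46, 56, 92, 161, 184, 322, 644, 1288]
Sum = 2880


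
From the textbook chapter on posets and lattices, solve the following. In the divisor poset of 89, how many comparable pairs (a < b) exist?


A comparable pair {a,b} has a < b or b < a in the order.
Count unordered pairs where one element is strictly below the other.
Examples: {1,89}
Total comparable pairs: 1


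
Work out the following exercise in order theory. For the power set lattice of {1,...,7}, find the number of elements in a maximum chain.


A chain is a totally ordered subset; we count the number of elements in a maximum chain.
Compute, for each element x, the size of the longest chain ending at x:
  {}: 1
  {1}: 2
  {2}: 2
  {3}: 2
  {4}: 2
  {5}: 2
  ...
A maximum chain: {} < {1} < {1,2} < {1,2,3} < {1,2,3,4} < {1,2,3,4,5} < {1,2,3,4,5,6} < {1,2,3,4,5,6,7}
Number of elements in the longest chain: 8


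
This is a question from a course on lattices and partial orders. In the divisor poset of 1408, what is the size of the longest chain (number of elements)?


A chain is a totally ordered subset; we count the number of elements in a maximum chain.
Compute, for each element x, the size of the longest chain ending at x:
  1: 1
  2: 2
  11: 2
  4: 3
  8: 4
  22: 3
  ...
A maximum chain: 1 < 2 < 4 < 8 < 16 < 32 < 64 < 128 < 1408
Number of elements in the longest chain: 9


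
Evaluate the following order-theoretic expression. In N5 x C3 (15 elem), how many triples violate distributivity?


Distributive law: a ^ (b v c) = (a ^ b) v (a ^ c).
Check all 15^3 = 3375 ordered triples (a,b,c).
  e.g. a=(b,0), b=(a,0), c=(c,0): lhs=(b,0) != rhs=(a,0)
  e.g. a=(b,0), b=(a,0), c=(c,1): lhs=(b,0) != rhs=(a,0)
Total violating triples: 54


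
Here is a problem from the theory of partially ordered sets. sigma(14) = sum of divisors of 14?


sigma(n) = sum of divisors.
Divisors of 14: [1, 2, 7, 14]
Sum = 24


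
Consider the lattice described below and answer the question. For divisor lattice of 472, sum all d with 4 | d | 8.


Interval [4,8] in divisors of 472: [4, 8]
Sum = 12


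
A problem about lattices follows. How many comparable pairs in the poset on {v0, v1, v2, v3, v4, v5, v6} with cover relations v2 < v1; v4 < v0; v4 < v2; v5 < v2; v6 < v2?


A comparable pair {a,b} has a < b or b < a in the order.
Count unordered pairs where one element is strictly below the other.
Examples: {v0,v4}, {v1,v2}, {v1,v4}, {v1,v5}, ...
Total comparable pairs: 8


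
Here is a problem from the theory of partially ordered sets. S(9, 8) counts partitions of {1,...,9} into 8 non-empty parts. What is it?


S(n,k) = k*S(n-1,k) + S(n-1,k-1).
S(8,8) = 1, S(8,7) = 28
S(9,8) = 8*1 + 28 = 8 + 28
S(9,8) = 36


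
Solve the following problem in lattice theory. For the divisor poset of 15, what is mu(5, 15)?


In a divisor lattice, mu(a,b) = mu(b/a) where mu is the classical Mobius function.
b/a = 15/5 = 3
Prime factorization of 3: primes [3]
3 is squarefree with 1 prime factor(s), so mu(3) = (-1)^1 = -1


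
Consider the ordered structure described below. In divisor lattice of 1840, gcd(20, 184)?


Meet=gcd.
gcd(20,184)=4


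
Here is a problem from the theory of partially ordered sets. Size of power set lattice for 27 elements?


Power set = 2^n.
2^27 = 134217728


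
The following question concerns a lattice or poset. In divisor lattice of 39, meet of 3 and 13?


In a divisor lattice, meet = gcd (greatest common divisor).
By Euclidean algorithm or factoring: gcd(3,13) = 1


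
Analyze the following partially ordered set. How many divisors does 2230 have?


Divisors of 2230: [1, 2, 5, 10, 223, 446, 1115, 2230]
Count: 8


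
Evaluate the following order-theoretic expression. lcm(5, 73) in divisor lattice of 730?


Join=lcm.
gcd(5,73)=1
lcm=365


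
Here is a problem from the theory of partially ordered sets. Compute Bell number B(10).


B(n) = number of set partitions of an n-element set.
B(n) satisfies the recurrence: B(n+1) = sum_k C(n,k)*B(k).
B(10) = 115975


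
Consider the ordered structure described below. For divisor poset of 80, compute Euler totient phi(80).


phi(n) = n * prod_{p|n} (1 - 1/p).
Prime divisors of 80: [2, 5]
phi(80) = 80 * (1 - 1/2) * (1 - 1/5)
phi(80) = 32


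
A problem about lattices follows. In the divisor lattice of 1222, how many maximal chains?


A maximal chain goes from the minimum element to a maximal element via cover relations.
Counting all min-to-max paths in the cover graph.
Total maximal chains: 6


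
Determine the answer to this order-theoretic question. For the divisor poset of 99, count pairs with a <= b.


The order relation is {(a,b) : a <= b}, reflexive so it includes (a,a).
Examples: (1,1), (1,11), (1,3), (1,33), (1,9), ...
Total ordered pairs: 18


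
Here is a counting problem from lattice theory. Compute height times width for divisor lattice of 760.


Height = length of longest chain minus 1; width = size of largest antichain.
A maximum chain: 1 | 19 | 95 | 190 | 380 | 760  (height 5).
A maximum antichain: {4, 10, 38, 95}  (width 4).
Product = 5 * 4 = 20


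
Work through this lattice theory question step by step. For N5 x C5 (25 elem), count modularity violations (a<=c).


Modular law: if a <= c then a v (b ^ c) = (a v b) ^ c.
Check all triples (a,b,c) with a <= c among 25 elements.
  e.g. a=(a,0), b=(c,0), c=(b,0): lhs=(a,0) != rhs=(b,0)
  e.g. a=(a,0), b=(c,1), c=(b,0): lhs=(a,0) != rhs=(b,0)
Total violating triples: 75


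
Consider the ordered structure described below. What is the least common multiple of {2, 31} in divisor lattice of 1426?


In a divisor lattice, join = lcm (least common multiple).
Compute lcm iteratively: start with first element, then lcm(current, next).
Elements: [2, 31]
lcm(2,31) = 62
Final lcm = 62


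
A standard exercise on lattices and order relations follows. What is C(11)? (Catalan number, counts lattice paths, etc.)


C(n) = C(2n, n) / (n+1).
C(22, 11) = 705432
C(11) = 705432 / 12 = 58786


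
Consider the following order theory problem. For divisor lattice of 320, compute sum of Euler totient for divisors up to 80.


Divisors of 320 up to 80: [1, 2, 4, 5, 8, 10, 16, 20, 32, 40, 64, 80]
phi values: [1, 1, 2, 4, 4, 4, 8, 8, 16, 16, 32, 32]
Sum = 128


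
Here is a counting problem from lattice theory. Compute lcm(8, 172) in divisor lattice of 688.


In a divisor lattice, join = lcm (least common multiple).
gcd(8,172) = 4
lcm(8,172) = 8*172/gcd = 1376/4 = 344


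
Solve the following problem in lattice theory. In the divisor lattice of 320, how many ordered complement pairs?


Complement pair (a,b): a meet b = bottom, a join b = top.
Here: gcd(a,b)=1 and lcm(a,b)=320, i.e. a*b=320 with a,b coprime.
Pairs found: (1,320), (5,64), (64,5), (320,1)
Total ordered pairs: 4


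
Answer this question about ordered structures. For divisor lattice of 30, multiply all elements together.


Divisors of 30: [1, 2, 3, 5, 6, 10, 15, 30]
Product = n^(d(n)/2) = 30^(8/2)
Product = 810000


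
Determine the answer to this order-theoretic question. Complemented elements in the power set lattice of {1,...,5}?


An element a is complemented if some b has a meet b = bottom, a join b = top.
every subset A has complement S\A, so all elements are complemented.
Complemented elements: {}, {1}, {2}, {3}, {4}, {5}, ... (26 more)
Count: 32


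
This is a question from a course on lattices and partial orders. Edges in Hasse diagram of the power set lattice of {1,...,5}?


A cover relation a -< b holds when a < b with no c strictly between.
Cover relations:
  {} -< {1}
  {} -< {2}
  {} -< {3}
  {} -< {4}
  {} -< {5}
  {1} -< {1,2}
  {1} -< {1,3}
  {1} -< {1,4}
  ...72 more
Total: 80


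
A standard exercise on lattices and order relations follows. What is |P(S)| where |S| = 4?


Power set = 2^n.
2^4 = 16


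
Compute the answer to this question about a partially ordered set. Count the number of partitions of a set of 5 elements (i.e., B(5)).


B(n) = number of set partitions of an n-element set.
B(n) satisfies the recurrence: B(n+1) = sum_k C(n,k)*B(k).
B(5) = 52


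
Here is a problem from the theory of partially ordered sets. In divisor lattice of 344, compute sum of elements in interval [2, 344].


Interval [2,344] in divisors of 344: [2, 4, 8, 86, 172, 344]
Sum = 616


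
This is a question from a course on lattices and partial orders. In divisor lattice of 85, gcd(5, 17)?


Meet=gcd.
gcd(5,17)=1


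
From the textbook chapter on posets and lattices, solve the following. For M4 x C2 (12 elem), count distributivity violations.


Distributive law: a ^ (b v c) = (a ^ b) v (a ^ c).
Check all 12^3 = 1728 ordered triples (a,b,c).
  e.g. a=(a1,0), b=(a2,0), c=(a3,0): lhs=(a1,0) != rhs=(0,0)
  e.g. a=(a1,0), b=(a2,0), c=(a3,1): lhs=(a1,0) != rhs=(0,0)
Total violating triples: 192


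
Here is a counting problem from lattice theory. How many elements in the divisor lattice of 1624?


Divisors of 1624: [1, 2, 4, 7, 8, 14, 28, 29, 56, 58, 116, 203, 232, 406, 812, 1624]
Count: 16


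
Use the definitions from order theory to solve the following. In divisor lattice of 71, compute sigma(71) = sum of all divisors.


sigma(n) = sum of divisors.
Divisors of 71: [1, 71]
Sum = 72


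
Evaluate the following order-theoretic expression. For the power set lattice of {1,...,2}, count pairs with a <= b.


The order relation is {(a,b) : a <= b}, reflexive so it includes (a,a).
Examples: ({},{}), ({},{1,2}), ({},{1}), ({},{2}), ({1,2},{1,2}), ...
Total ordered pairs: 9


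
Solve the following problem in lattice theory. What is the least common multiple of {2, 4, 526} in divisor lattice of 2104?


In a divisor lattice, join = lcm (least common multiple).
Compute lcm iteratively: start with first element, then lcm(current, next).
Elements: [2, 4, 526]
lcm(2,4) = 4
lcm(4,526) = 1052
Final lcm = 1052


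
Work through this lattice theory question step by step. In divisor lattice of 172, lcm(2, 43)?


Join=lcm.
gcd(2,43)=1
lcm=86


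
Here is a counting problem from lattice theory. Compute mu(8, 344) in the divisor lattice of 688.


In a divisor lattice, mu(a,b) = mu(b/a) where mu is the classical Mobius function.
b/a = 344/8 = 43
Prime factorization of 43: primes [43]
43 is squarefree with 1 prime factor(s), so mu(43) = (-1)^1 = -1


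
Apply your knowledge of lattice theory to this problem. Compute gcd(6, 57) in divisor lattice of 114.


In a divisor lattice, meet = gcd (greatest common divisor).
By Euclidean algorithm or factoring: gcd(6,57) = 3


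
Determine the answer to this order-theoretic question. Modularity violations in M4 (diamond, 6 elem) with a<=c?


Modular law: if a <= c then a v (b ^ c) = (a v b) ^ c.
Check all triples (a,b,c) with a <= c among 6 elements.
This lattice is modular (diamonds M_m and their chain-products are modular).
Total violating triples: 0


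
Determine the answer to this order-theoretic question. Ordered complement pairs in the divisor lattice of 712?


Complement pair (a,b): a meet b = bottom, a join b = top.
Here: gcd(a,b)=1 and lcm(a,b)=712, i.e. a*b=712 with a,b coprime.
Pairs found: (1,712), (8,89), (89,8), (712,1)
Total ordered pairs: 4


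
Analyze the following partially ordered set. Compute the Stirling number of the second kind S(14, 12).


S(n,k) = k*S(n-1,k) + S(n-1,k-1).
S(13,12) = 78, S(13,11) = 2431
S(14,12) = 12*78 + 2431 = 936 + 2431
S(14,12) = 3367


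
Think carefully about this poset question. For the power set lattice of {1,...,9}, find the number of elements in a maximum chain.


A chain is a totally ordered subset; we count the number of elements in a maximum chain.
Compute, for each element x, the size of the longest chain ending at x:
  {}: 1
  {1}: 2
  {2}: 2
  {3}: 2
  {4}: 2
  {5}: 2
  ...
A maximum chain: {} < {1} < {1,2} < {1,2,3} < {1,2,3,4} < {1,2,3,4,5} < {1,2,3,4,5,6} < {1,2,3,4,5,6,7} < {1,2,3,4,5,6,7,8} < {1,2,3,4,5,6,7,8,9}
Number of elements in the longest chain: 10


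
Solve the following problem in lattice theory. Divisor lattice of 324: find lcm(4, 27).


In a divisor lattice, join = lcm (least common multiple).
gcd(4,27) = 1
lcm(4,27) = 4*27/gcd = 108/1 = 108


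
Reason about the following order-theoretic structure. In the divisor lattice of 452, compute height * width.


Height = length of longest chain minus 1; width = size of largest antichain.
A maximum chain: 1 | 113 | 226 | 452  (height 3).
A maximum antichain: {2, 113}  (width 2).
Product = 3 * 2 = 6


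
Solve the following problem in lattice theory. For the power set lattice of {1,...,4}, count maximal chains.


A maximal chain goes from the minimum element to a maximal element via cover relations.
Counting all min-to-max paths in the cover graph.
Total maximal chains: 24


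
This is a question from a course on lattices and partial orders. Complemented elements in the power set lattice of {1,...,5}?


An element a is complemented if some b has a meet b = bottom, a join b = top.
every subset A has complement S\A, so all elements are complemented.
Complemented elements: {}, {1}, {2}, {3}, {4}, {5}, ... (26 more)
Count: 32


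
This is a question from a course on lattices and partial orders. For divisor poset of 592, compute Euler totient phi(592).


phi(n) = n * prod_{p|n} (1 - 1/p).
Prime divisors of 592: [2, 37]
phi(592) = 592 * (1 - 1/2) * (1 - 1/37)
phi(592) = 288


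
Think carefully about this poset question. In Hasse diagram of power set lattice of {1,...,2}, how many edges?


A cover relation a -< b holds when a < b with no c strictly between.
Cover relations:
  {} -< {1}
  {} -< {2}
  {1} -< {1,2}
  {2} -< {1,2}
Total: 4


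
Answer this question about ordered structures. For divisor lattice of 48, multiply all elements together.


Divisors of 48: [1, 2, 3, 4, 6, 8, 12, 16, 24, 48]
Product = n^(d(n)/2) = 48^(10/2)
Product = 254803968


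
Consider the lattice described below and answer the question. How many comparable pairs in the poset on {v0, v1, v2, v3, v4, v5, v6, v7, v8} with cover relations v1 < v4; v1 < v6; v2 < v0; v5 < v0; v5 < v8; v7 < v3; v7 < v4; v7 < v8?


A comparable pair {a,b} has a < b or b < a in the order.
Count unordered pairs where one element is strictly below the other.
Examples: {v0,v2}, {v0,v5}, {v1,v4}, {v1,v6}, ...
Total comparable pairs: 8


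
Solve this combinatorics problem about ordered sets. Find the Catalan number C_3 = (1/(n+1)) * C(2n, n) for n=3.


C(n) = C(2n, n) / (n+1).
C(6, 3) = 20
C(3) = 20 / 4 = 5


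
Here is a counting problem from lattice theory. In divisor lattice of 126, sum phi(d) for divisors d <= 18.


Divisors of 126 up to 18: [1, 2, 3, 6, 7, 9, 14, 18]
phi values: [1, 1, 2, 2, 6, 6, 6, 6]
Sum = 30


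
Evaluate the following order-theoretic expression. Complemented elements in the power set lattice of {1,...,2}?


An element a is complemented if some b has a meet b = bottom, a join b = top.
every subset A has complement S\A, so all elements are complemented.
Complemented elements: {}, {1}, {2}, {1,2}
Count: 4


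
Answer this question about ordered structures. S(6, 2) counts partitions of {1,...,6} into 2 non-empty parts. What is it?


S(n,k) = k*S(n-1,k) + S(n-1,k-1).
S(5,2) = 15, S(5,1) = 1
S(6,2) = 2*15 + 1 = 30 + 1
S(6,2) = 31


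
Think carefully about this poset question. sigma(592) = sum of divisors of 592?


sigma(n) = sum of divisors.
Divisors of 592: [1, 2, 4, 8, 16, 37, 74, 148, 296, 592]
Sum = 1178


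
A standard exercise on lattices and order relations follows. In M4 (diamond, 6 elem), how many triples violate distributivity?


Distributive law: a ^ (b v c) = (a ^ b) v (a ^ c).
Check all 6^3 = 216 ordered triples (a,b,c).
  e.g. a=a1, b=a2, c=a3: lhs=a1 != rhs=0
  e.g. a=a1, b=a2, c=a4: lhs=a1 != rhs=0
Total violating triples: 24


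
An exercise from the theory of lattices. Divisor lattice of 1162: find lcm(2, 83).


In a divisor lattice, join = lcm (least common multiple).
gcd(2,83) = 1
lcm(2,83) = 2*83/gcd = 166/1 = 166


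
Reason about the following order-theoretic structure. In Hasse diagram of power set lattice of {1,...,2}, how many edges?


A cover relation a -< b holds when a < b with no c strictly between.
Cover relations:
  {} -< {1}
  {} -< {2}
  {1} -< {1,2}
  {2} -< {1,2}
Total: 4


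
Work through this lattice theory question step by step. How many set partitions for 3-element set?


B(n) = number of set partitions of an n-element set.
B(n) satisfies the recurrence: B(n+1) = sum_k C(n,k)*B(k).
B(3) = 5


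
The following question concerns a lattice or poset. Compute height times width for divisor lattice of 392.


Height = length of longest chain minus 1; width = size of largest antichain.
A maximum chain: 1 | 7 | 49 | 98 | 196 | 392  (height 5).
A maximum antichain: {4, 14, 49}  (width 3).
Product = 5 * 3 = 15


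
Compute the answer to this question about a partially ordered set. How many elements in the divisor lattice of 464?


Divisors of 464: [1, 2, 4, 8, 16, 29, 58, 116, 232, 464]
Count: 10


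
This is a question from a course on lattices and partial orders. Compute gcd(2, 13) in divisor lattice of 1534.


In a divisor lattice, meet = gcd (greatest common divisor).
By Euclidean algorithm or factoring: gcd(2,13) = 1


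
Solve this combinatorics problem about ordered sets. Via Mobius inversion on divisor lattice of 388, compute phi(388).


phi(n) = n * prod_{p|n} (1 - 1/p).
Prime divisors of 388: [2, 97]
phi(388) = 388 * (1 - 1/2) * (1 - 1/97)
phi(388) = 192


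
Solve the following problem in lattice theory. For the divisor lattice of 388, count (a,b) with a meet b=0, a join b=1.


Complement pair (a,b): a meet b = bottom, a join b = top.
Here: gcd(a,b)=1 and lcm(a,b)=388, i.e. a*b=388 with a,b coprime.
Pairs found: (1,388), (4,97), (97,4), (388,1)
Total ordered pairs: 4


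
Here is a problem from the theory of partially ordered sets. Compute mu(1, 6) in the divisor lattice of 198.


In a divisor lattice, mu(a,b) = mu(b/a) where mu is the classical Mobius function.
b/a = 6/1 = 6
Prime factorization of 6: primes [2, 3]
6 is squarefree with 2 prime factor(s), so mu(6) = (-1)^2 = 1


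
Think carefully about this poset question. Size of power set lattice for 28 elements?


Power set = 2^n.
2^28 = 268435456


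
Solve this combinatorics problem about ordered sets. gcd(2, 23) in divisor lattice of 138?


Meet=gcd.
gcd(2,23)=1


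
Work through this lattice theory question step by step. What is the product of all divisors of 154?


Divisors of 154: [1, 2, 7, 11, 14, 22, 77, 154]
Product = n^(d(n)/2) = 154^(8/2)
Product = 562448656


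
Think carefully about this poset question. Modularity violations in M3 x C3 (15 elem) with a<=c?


Modular law: if a <= c then a v (b ^ c) = (a v b) ^ c.
Check all triples (a,b,c) with a <= c among 15 elements.
This lattice is modular (diamonds M_m and their chain-products are modular).
Total violating triples: 0


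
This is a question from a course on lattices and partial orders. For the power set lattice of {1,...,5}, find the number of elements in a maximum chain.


A chain is a totally ordered subset; we count the number of elements in a maximum chain.
Compute, for each element x, the size of the longest chain ending at x:
  {}: 1
  {1}: 2
  {2}: 2
  {3}: 2
  {4}: 2
  {5}: 2
  ...
A maximum chain: {} < {1} < {1,2} < {1,2,3} < {1,2,3,4} < {1,2,3,4,5}
Number of elements in the longest chain: 6


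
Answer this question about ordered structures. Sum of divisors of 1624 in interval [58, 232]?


Interval [58,232] in divisors of 1624: [58, 116, 232]
Sum = 406


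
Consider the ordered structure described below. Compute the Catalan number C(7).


C(n) = C(2n, n) / (n+1).
C(14, 7) = 3432
C(7) = 3432 / 8 = 429


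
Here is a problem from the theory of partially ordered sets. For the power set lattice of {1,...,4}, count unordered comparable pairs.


A comparable pair {a,b} has a < b or b < a in the order.
Count unordered pairs where one element is strictly below the other.
Examples: {{},{1}}, {{},{2}}, {{},{3}}, {{},{4}}, ...
Total comparable pairs: 65


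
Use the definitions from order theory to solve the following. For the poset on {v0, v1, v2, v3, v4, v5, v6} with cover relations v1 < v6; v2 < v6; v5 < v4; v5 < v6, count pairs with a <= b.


The order relation is {(a,b) : a <= b}, reflexive so it includes (a,a).
Examples: (v0,v0), (v1,v1), (v1,v6), (v2,v2), (v2,v6), ...
Total ordered pairs: 11


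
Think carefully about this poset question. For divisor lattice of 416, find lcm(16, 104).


In a divisor lattice, join = lcm (least common multiple).
Compute lcm iteratively: start with first element, then lcm(current, next).
Elements: [16, 104]
lcm(16,104) = 208
Final lcm = 208


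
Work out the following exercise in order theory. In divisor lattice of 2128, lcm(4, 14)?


Join=lcm.
gcd(4,14)=2
lcm=28


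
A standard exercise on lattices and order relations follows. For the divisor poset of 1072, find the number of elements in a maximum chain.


A chain is a totally ordered subset; we count the number of elements in a maximum chain.
Compute, for each element x, the size of the longest chain ending at x:
  1: 1
  2: 2
  67: 2
  4: 3
  8: 4
  134: 3
  ...
A maximum chain: 1 < 2 < 4 < 8 < 16 < 1072
Number of elements in the longest chain: 6


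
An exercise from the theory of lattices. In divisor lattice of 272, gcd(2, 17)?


Meet=gcd.
gcd(2,17)=1


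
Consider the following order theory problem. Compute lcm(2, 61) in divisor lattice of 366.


In a divisor lattice, join = lcm (least common multiple).
gcd(2,61) = 1
lcm(2,61) = 2*61/gcd = 122/1 = 122


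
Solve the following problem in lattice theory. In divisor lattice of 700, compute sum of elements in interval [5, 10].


Interval [5,10] in divisors of 700: [5, 10]
Sum = 15


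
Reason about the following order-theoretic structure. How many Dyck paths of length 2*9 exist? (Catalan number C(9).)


C(n) = C(2n, n) / (n+1).
C(18, 9) = 48620
C(9) = 48620 / 10 = 4862


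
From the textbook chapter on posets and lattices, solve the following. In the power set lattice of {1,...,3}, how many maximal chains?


A maximal chain goes from the minimum element to a maximal element via cover relations.
Counting all min-to-max paths in the cover graph.
Total maximal chains: 6


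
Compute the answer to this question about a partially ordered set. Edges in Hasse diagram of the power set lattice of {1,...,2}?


A cover relation a -< b holds when a < b with no c strictly between.
Cover relations:
  {} -< {1}
  {} -< {2}
  {1} -< {1,2}
  {2} -< {1,2}
Total: 4


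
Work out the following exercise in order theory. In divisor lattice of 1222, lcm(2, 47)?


Join=lcm.
gcd(2,47)=1
lcm=94


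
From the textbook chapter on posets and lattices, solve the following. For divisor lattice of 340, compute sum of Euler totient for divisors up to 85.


Divisors of 340 up to 85: [1, 2, 4, 5, 10, 17, 20, 34, 68, 85]
phi values: [1, 1, 2, 4, 4, 16, 8, 16, 32, 64]
Sum = 148


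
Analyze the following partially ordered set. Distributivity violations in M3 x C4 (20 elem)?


Distributive law: a ^ (b v c) = (a ^ b) v (a ^ c).
Check all 20^3 = 8000 ordered triples (a,b,c).
  e.g. a=(a1,0), b=(a2,0), c=(a3,0): lhs=(a1,0) != rhs=(0,0)
  e.g. a=(a1,0), b=(a2,0), c=(a3,1): lhs=(a1,0) != rhs=(0,0)
Total violating triples: 384


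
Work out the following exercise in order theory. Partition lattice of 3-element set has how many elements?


B(n) = number of set partitions of an n-element set.
B(n) satisfies the recurrence: B(n+1) = sum_k C(n,k)*B(k).
B(3) = 5


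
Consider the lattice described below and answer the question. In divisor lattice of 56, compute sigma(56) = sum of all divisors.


sigma(n) = sum of divisors.
Divisors of 56: [1, 2, 4, 7, 8, 14, 28, 56]
Sum = 120


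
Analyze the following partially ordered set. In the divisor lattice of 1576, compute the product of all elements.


Divisors of 1576: [1, 2, 4, 8, 197, 394, 788, 1576]
Product = n^(d(n)/2) = 1576^(8/2)
Product = 6169143218176


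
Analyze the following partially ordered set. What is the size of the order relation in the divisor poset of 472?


The order relation is {(a,b) : a <= b}, reflexive so it includes (a,a).
Examples: (1,1), (1,118), (1,2), (1,236), (1,4), ...
Total ordered pairs: 30


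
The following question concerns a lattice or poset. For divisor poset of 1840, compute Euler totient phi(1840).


phi(n) = n * prod_{p|n} (1 - 1/p).
Prime divisors of 1840: [2, 5, 23]
phi(1840) = 1840 * (1 - 1/2) * (1 - 1/5) * (1 - 1/23)
phi(1840) = 704


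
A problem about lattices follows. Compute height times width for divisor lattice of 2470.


Height = length of longest chain minus 1; width = size of largest antichain.
A maximum chain: 1 | 19 | 247 | 1235 | 2470  (height 4).
A maximum antichain: {10, 26, 38, 65, 95, 247}  (width 6).
Product = 4 * 6 = 24


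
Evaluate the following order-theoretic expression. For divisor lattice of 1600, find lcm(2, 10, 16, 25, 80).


In a divisor lattice, join = lcm (least common multiple).
Compute lcm iteratively: start with first element, then lcm(current, next).
Elements: [2, 10, 16, 25, 80]
lcm(2,10) = 10
lcm(10,16) = 80
lcm(80,25) = 400
lcm(400,80) = 400
Final lcm = 400


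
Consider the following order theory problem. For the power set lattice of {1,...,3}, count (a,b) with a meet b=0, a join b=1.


Complement pair (a,b): a meet b = bottom, a join b = top.
Here: A intersect B = {} and A union B = {1,...,3}.
Pairs found: ({},{1,2,3}), ({1},{2,3}), ({2},{1,3}), ({3},{1,2}), ... (4 more)
Total ordered pairs: 8


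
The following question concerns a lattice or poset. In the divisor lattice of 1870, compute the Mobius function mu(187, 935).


In a divisor lattice, mu(a,b) = mu(b/a) where mu is the classical Mobius function.
b/a = 935/187 = 5
Prime factorization of 5: primes [5]
5 is squarefree with 1 prime factor(s), so mu(5) = (-1)^1 = -1


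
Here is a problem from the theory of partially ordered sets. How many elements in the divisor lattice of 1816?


Divisors of 1816: [1, 2, 4, 8, 227, 454, 908, 1816]
Count: 8


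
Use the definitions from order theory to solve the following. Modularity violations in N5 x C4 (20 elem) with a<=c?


Modular law: if a <= c then a v (b ^ c) = (a v b) ^ c.
Check all triples (a,b,c) with a <= c among 20 elements.
  e.g. a=(a,0), b=(c,0), c=(b,0): lhs=(a,0) != rhs=(b,0)
  e.g. a=(a,0), b=(c,1), c=(b,0): lhs=(a,0) != rhs=(b,0)
Total violating triples: 40


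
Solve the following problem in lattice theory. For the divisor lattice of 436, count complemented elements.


An element a is complemented if some b has a meet b = bottom, a join b = top.
a is complemented iff gcd(a, n/a)=1, i.e. a is a unitary divisor of 436.
Complemented elements: 1, 4, 109, 436
Count: 4


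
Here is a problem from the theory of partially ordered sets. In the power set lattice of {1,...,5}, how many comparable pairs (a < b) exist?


A comparable pair {a,b} has a < b or b < a in the order.
Count unordered pairs where one element is strictly below the other.
Examples: {{},{1}}, {{},{2}}, {{},{3}}, {{},{4}}, ...
Total comparable pairs: 211


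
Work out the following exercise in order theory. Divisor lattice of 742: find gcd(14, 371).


In a divisor lattice, meet = gcd (greatest common divisor).
By Euclidean algorithm or factoring: gcd(14,371) = 7


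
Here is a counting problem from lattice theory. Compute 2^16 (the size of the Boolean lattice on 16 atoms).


Power set = 2^n.
2^16 = 65536


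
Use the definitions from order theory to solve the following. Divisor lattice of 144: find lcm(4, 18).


In a divisor lattice, join = lcm (least common multiple).
gcd(4,18) = 2
lcm(4,18) = 4*18/gcd = 72/2 = 36


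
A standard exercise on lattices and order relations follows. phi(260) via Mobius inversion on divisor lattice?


phi(n) = n * prod_{p|n} (1 - 1/p).
Prime divisors of 260: [2, 5, 13]
phi(260) = 260 * (1 - 1/2) * (1 - 1/5) * (1 - 1/13)
phi(260) = 96


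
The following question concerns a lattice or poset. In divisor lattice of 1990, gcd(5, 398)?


Meet=gcd.
gcd(5,398)=1


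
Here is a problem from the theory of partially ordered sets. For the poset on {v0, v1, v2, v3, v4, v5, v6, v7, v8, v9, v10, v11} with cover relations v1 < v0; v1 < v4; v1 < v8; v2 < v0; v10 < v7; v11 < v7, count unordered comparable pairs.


A comparable pair {a,b} has a < b or b < a in the order.
Count unordered pairs where one element is strictly below the other.
Examples: {v0,v1}, {v0,v2}, {v1,v4}, {v1,v8}, ...
Total comparable pairs: 6


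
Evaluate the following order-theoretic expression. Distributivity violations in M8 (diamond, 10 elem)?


Distributive law: a ^ (b v c) = (a ^ b) v (a ^ c).
Check all 10^3 = 1000 ordered triples (a,b,c).
  e.g. a=a1, b=a2, c=a3: lhs=a1 != rhs=0
  e.g. a=a1, b=a2, c=a4: lhs=a1 != rhs=0
Total violating triples: 336


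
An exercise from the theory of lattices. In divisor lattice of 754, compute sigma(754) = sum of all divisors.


sigma(n) = sum of divisors.
Divisors of 754: [1, 2, 13, 26, 29, 58, 377, 754]
Sum = 1260


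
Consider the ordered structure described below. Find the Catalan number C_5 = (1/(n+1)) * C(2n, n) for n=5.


C(n) = C(2n, n) / (n+1).
C(10, 5) = 252
C(5) = 252 / 6 = 42


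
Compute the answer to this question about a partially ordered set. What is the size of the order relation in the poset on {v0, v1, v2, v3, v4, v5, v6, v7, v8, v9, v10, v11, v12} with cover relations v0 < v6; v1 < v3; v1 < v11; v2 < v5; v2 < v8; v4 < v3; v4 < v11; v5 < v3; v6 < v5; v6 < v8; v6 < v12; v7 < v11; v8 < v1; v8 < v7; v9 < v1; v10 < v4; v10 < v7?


The order relation is {(a,b) : a <= b}, reflexive so it includes (a,a).
Examples: (v0,v0), (v0,v1), (v0,v11), (v0,v12), (v0,v3), ...
Total ordered pairs: 51


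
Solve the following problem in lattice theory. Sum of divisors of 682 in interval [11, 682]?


Interval [11,682] in divisors of 682: [11, 22, 341, 682]
Sum = 1056


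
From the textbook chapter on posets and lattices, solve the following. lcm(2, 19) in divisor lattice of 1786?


Join=lcm.
gcd(2,19)=1
lcm=38


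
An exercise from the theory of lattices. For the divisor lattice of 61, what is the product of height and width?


Height = length of longest chain minus 1; width = size of largest antichain.
A maximum chain: 1 | 61  (height 1).
A maximum antichain: {1}  (width 1).
Product = 1 * 1 = 1


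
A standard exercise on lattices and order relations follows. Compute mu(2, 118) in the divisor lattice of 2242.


In a divisor lattice, mu(a,b) = mu(b/a) where mu is the classical Mobius function.
b/a = 118/2 = 59
Prime factorization of 59: primes [59]
59 is squarefree with 1 prime factor(s), so mu(59) = (-1)^1 = -1


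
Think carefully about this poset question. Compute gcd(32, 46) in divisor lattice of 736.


In a divisor lattice, meet = gcd (greatest common divisor).
By Euclidean algorithm or factoring: gcd(32,46) = 2


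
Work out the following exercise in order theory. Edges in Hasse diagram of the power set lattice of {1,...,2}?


A cover relation a -< b holds when a < b with no c strictly between.
Cover relations:
  {} -< {1}
  {} -< {2}
  {1} -< {1,2}
  {2} -< {1,2}
Total: 4


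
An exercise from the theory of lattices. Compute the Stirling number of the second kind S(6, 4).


S(n,k) = k*S(n-1,k) + S(n-1,k-1).
S(5,4) = 10, S(5,3) = 25
S(6,4) = 4*10 + 25 = 40 + 25
S(6,4) = 65


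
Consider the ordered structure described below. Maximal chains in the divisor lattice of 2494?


A maximal chain goes from the minimum element to a maximal element via cover relations.
Counting all min-to-max paths in the cover graph.
Total maximal chains: 6


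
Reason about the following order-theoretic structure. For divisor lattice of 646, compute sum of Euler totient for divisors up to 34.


Divisors of 646 up to 34: [1, 2, 17, 19, 34]
phi values: [1, 1, 16, 18, 16]
Sum = 52


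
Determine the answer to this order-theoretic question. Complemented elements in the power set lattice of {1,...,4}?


An element a is complemented if some b has a meet b = bottom, a join b = top.
every subset A has complement S\A, so all elements are complemented.
Complemented elements: {}, {1}, {2}, {3}, {4}, {1,2}, ... (10 more)
Count: 16


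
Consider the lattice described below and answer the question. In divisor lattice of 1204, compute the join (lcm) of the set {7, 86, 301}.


In a divisor lattice, join = lcm (least common multiple).
Compute lcm iteratively: start with first element, then lcm(current, next).
Elements: [7, 86, 301]
lcm(7,86) = 602
lcm(602,301) = 602
Final lcm = 602


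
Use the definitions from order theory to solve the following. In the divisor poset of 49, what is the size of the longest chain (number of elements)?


A chain is a totally ordered subset; we count the number of elements in a maximum chain.
Compute, for each element x, the size of the longest chain ending at x:
  1: 1
  7: 2
  49: 3
A maximum chain: 1 < 7 < 49
Number of elements in the longest chain: 3


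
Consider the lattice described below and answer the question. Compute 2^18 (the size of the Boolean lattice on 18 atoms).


Power set = 2^n.
2^18 = 262144


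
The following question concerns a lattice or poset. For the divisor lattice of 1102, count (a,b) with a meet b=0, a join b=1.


Complement pair (a,b): a meet b = bottom, a join b = top.
Here: gcd(a,b)=1 and lcm(a,b)=1102, i.e. a*b=1102 with a,b coprime.
Pairs found: (1,1102), (2,551), (19,58), (29,38), ... (4 more)
Total ordered pairs: 8


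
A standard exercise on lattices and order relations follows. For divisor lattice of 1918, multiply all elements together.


Divisors of 1918: [1, 2, 7, 14, 137, 274, 959, 1918]
Product = n^(d(n)/2) = 1918^(8/2)
Product = 13533010268176


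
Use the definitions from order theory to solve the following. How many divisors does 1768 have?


Divisors of 1768: [1, 2, 4, 8, 13, 17, 26, 34, 52, 68, 104, 136, 221, 442, 884, 1768]
Count: 16


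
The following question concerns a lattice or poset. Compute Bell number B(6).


B(n) = number of set partitions of an n-element set.
B(n) satisfies the recurrence: B(n+1) = sum_k C(n,k)*B(k).
B(6) = 203


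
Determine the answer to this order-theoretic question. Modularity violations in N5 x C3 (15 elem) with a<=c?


Modular law: if a <= c then a v (b ^ c) = (a v b) ^ c.
Check all triples (a,b,c) with a <= c among 15 elements.
  e.g. a=(a,0), b=(c,0), c=(b,0): lhs=(a,0) != rhs=(b,0)
  e.g. a=(a,0), b=(c,1), c=(b,0): lhs=(a,0) != rhs=(b,0)
Total violating triples: 18


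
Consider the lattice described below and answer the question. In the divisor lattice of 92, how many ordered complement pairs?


Complement pair (a,b): a meet b = bottom, a join b = top.
Here: gcd(a,b)=1 and lcm(a,b)=92, i.e. a*b=92 with a,b coprime.
Pairs found: (1,92), (4,23), (23,4), (92,1)
Total ordered pairs: 4


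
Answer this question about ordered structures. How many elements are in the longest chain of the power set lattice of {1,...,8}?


A chain is a totally ordered subset; we count the number of elements in a maximum chain.
Compute, for each element x, the size of the longest chain ending at x:
  {}: 1
  {1}: 2
  {2}: 2
  {3}: 2
  {4}: 2
  {5}: 2
  ...
A maximum chain: {} < {1} < {1,2} < {1,2,3} < {1,2,3,4} < {1,2,3,4,5} < {1,2,3,4,5,6} < {1,2,3,4,5,6,7} < {1,2,3,4,5,6,7,8}
Number of elements in the longest chain: 9


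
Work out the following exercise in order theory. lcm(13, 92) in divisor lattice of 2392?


Join=lcm.
gcd(13,92)=1
lcm=1196


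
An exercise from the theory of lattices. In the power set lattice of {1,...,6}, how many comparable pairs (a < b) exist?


A comparable pair {a,b} has a < b or b < a in the order.
Count unordered pairs where one element is strictly below the other.
Examples: {{},{1}}, {{},{2}}, {{},{3}}, {{},{4}}, ...
Total comparable pairs: 665


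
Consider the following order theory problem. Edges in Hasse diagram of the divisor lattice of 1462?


A cover relation a -< b holds when a < b with no c strictly between.
Cover relations:
  1 -< 2
  1 -< 17
  1 -< 43
  2 -< 34
  2 -< 86
  17 -< 34
  17 -< 731
  34 -< 1462
  ...4 more
Total: 12


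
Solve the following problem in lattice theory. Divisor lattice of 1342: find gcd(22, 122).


In a divisor lattice, meet = gcd (greatest common divisor).
By Euclidean algorithm or factoring: gcd(22,122) = 2


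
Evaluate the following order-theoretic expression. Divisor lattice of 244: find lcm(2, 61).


In a divisor lattice, join = lcm (least common multiple).
gcd(2,61) = 1
lcm(2,61) = 2*61/gcd = 122/1 = 122


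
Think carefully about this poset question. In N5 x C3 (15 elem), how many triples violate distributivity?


Distributive law: a ^ (b v c) = (a ^ b) v (a ^ c).
Check all 15^3 = 3375 ordered triples (a,b,c).
  e.g. a=(b,0), b=(a,0), c=(c,0): lhs=(b,0) != rhs=(a,0)
  e.g. a=(b,0), b=(a,0), c=(c,1): lhs=(b,0) != rhs=(a,0)
Total violating triples: 54


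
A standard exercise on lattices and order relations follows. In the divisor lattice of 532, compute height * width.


Height = length of longest chain minus 1; width = size of largest antichain.
A maximum chain: 1 | 19 | 133 | 266 | 532  (height 4).
A maximum antichain: {4, 14, 38, 133}  (width 4).
Product = 4 * 4 = 16


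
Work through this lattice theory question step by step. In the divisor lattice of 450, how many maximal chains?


A maximal chain goes from the minimum element to a maximal element via cover relations.
Counting all min-to-max paths in the cover graph.
Total maximal chains: 30


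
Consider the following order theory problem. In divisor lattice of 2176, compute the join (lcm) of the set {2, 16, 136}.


In a divisor lattice, join = lcm (least common multiple).
Compute lcm iteratively: start with first element, then lcm(current, next).
Elements: [2, 16, 136]
lcm(2,16) = 16
lcm(16,136) = 272
Final lcm = 272


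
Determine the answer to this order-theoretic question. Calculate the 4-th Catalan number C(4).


C(n) = C(2n, n) / (n+1).
C(8, 4) = 70
C(4) = 70 / 5 = 14


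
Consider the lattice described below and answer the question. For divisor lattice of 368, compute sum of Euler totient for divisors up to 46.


Divisors of 368 up to 46: [1, 2, 4, 8, 16, 23, 46]
phi values: [1, 1, 2, 4, 8, 22, 22]
Sum = 60
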